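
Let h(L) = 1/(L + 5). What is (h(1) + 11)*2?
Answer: 67/3 ≈ 22.333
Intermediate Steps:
h(L) = 1/(5 + L)
(h(1) + 11)*2 = (1/(5 + 1) + 11)*2 = (1/6 + 11)*2 = (⅙ + 11)*2 = (67/6)*2 = 67/3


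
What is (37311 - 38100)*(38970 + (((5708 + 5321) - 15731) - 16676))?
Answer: -13880088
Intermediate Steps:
(37311 - 38100)*(38970 + (((5708 + 5321) - 15731) - 16676)) = -789*(38970 + ((11029 - 15731) - 16676)) = -789*(38970 + (-4702 - 16676)) = -789*(38970 - 21378) = -789*17592 = -13880088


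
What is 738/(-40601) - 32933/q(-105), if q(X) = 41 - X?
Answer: -1337220481/5927746 ≈ -225.59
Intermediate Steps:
738/(-40601) - 32933/q(-105) = 738/(-40601) - 32933/(41 - 1*(-105)) = 738*(-1/40601) - 32933/(41 + 105) = -738/40601 - 32933/146 = -1337220481/5927746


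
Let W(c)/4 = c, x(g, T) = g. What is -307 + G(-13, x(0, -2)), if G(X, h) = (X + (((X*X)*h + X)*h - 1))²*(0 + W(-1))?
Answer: -1091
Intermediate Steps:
W(c) = 4*c
G(X, h) = -4*(-1 + X + h*(X + h*X²))² (G(X, h) = (X + (((X*X)*h + X)*h - 1))²*(0 + 4*(-1)) = (X + ((X²*h + X)*h - 1))²*(0 - 4) = (X + ((h*X² + X)*h - 1))²*(-4) = (X + ((X + h*X²)*h - 1))²*(-4) = (X + (h*(X + h*X²) - 1))²*(-4) = (X + (-1 + h*(X + h*X²)))²*(-4) = (-1 + X + h*(X + h*X²))²*(-4) = -4*(-1 + X + h*(X + h*X²))²)
-307 + G(-13, x(0, -2)) = -307 - 4*(-1 - 13 - 13*0 + (-13)²*0²)² = -307 - 4*(-1 - 13 + 0 + 169*0)² = -307 - 4*(-1 - 13 + 0 + 0)² = -307 - 4*(-14)² = -307 - 4*196 = -307 - 784 = -1091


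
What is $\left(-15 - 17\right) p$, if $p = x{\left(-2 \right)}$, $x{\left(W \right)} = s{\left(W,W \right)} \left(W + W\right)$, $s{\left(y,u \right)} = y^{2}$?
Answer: $512$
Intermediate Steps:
$x{\left(W \right)} = 2 W^{3}$ ($x{\left(W \right)} = W^{2} \left(W + W\right) = W^{2} \cdot 2 W = 2 W^{3}$)
$p = -16$ ($p = 2 \left(-2\right)^{3} = 2 \left(-8\right) = -16$)
$\left(-15 - 17\right) p = \left(-15 - 17\right) \left(-16\right) = \left(-32\right) \left(-16\right) = 512$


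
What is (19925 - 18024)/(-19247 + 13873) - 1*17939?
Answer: -96406087/5374 ≈ -17939.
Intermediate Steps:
(19925 - 18024)/(-19247 + 13873) - 1*17939 = 1901/(-5374) - 17939 = 1901*(-1/5374) - 17939 = -1901/5374 - 17939 = -96406087/5374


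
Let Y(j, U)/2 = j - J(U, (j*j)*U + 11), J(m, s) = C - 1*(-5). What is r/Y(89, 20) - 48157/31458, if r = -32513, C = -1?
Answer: -257745161/1336965 ≈ -192.78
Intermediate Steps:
J(m, s) = 4 (J(m, s) = -1 - 1*(-5) = -1 + 5 = 4)
Y(j, U) = -8 + 2*j (Y(j, U) = 2*(j - 1*4) = 2*(j - 4) = 2*(-4 + j) = -8 + 2*j)
r/Y(89, 20) - 48157/31458 = -32513/(-8 + 2*89) - 48157/31458 = -32513/(-8 + 178) - 48157*1/31458 = -32513/170 - 48157/31458 = -257745161/1336965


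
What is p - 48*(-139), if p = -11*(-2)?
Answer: 6694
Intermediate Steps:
p = 22 (p = -1*(-22) = 22)
p - 48*(-139) = 22 - 48*(-139) = 22 + 6672 = 6694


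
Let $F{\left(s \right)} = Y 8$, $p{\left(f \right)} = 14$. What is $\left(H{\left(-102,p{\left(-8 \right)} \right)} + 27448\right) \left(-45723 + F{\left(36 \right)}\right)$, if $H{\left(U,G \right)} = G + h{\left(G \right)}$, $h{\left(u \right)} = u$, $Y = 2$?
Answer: $-1255845532$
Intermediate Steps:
$H{\left(U,G \right)} = 2 G$ ($H{\left(U,G \right)} = G + G = 2 G$)
$F{\left(s \right)} = 16$ ($F{\left(s \right)} = 2 \cdot 8 = 16$)
$\left(H{\left(-102,p{\left(-8 \right)} \right)} + 27448\right) \left(-45723 + F{\left(36 \right)}\right) = \left(2 \cdot 14 + 27448\right) \left(-45723 + 16\right) = \left(28 + 27448\right) \left(-45707\right) = 27476 \left(-45707\right) = -1255845532$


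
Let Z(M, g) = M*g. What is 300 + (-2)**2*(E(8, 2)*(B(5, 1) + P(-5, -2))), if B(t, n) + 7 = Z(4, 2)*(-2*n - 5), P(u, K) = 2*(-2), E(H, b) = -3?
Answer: 1104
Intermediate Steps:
P(u, K) = -4
B(t, n) = -47 - 16*n (B(t, n) = -7 + (4*2)*(-2*n - 5) = -7 + 8*(-5 - 2*n) = -7 + (-40 - 16*n) = -47 - 16*n)
300 + (-2)**2*(E(8, 2)*(B(5, 1) + P(-5, -2))) = 300 + (-2)**2*(-3*((-47 - 16*1) - 4)) = 300 + 4*(-3*((-47 - 16) - 4)) = 300 + 4*(-3*(-63 - 4)) = 300 + 4*(-3*(-67)) = 300 + 4*201 = 300 + 804 = 1104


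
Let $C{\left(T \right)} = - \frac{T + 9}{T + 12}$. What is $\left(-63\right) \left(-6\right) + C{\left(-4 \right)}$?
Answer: $\frac{3019}{8} \approx 377.38$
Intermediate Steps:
$C{\left(T \right)} = - \frac{9 + T}{12 + T}$
$\left(-63\right) \left(-6\right) + C{\left(-4 \right)} = \left(-63\right) \left(-6\right) + \frac{-9 - -4}{12 - 4} = 378 + \frac{-9 + 4}{8} = 378 + \frac{1}{8} \left(-5\right) = 378 - \frac{5}{8} = \frac{3019}{8}$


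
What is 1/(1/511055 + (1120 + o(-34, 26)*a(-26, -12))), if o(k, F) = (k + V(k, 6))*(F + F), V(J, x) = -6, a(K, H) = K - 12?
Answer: 511055/40966168801 ≈ 1.2475e-5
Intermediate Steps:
a(K, H) = -12 + K
o(k, F) = 2*F*(-6 + k) (o(k, F) = (k - 6)*(F + F) = (-6 + k)*(2*F) = 2*F*(-6 + k))
1/(1/511055 + (1120 + o(-34, 26)*a(-26, -12))) = 1/(1/511055 + (1120 + (2*26*(-6 - 34))*(-12 - 26))) = 1/(1/511055 + (1120 + (2*26*(-40))*(-38))) = 1/(1/511055 + (1120 - 2080*(-38))) = 1/(1/511055 + (1120 + 79040)) = 1/(1/511055 + 80160) = 1/(40966168801/511055) = 511055/40966168801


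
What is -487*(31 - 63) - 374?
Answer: 15210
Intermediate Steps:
-487*(31 - 63) - 374 = -487*(-32) - 374 = 15584 - 374 = 15210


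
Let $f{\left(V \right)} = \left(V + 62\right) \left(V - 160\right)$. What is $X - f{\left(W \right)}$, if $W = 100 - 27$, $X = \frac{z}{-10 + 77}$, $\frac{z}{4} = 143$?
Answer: $\frac{787487}{67} \approx 11754.0$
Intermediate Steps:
$z = 572$ ($z = 4 \cdot 143 = 572$)
$X = \frac{572}{67}$ ($X = \frac{572}{-10 + 77} = \frac{572}{67} \approx 8.5373$)
$W = 73$
$f{\left(V \right)} = \left(-160 + V\right) \left(62 + V\right)$ ($f{\left(V \right)} = \left(62 + V\right) \left(-160 + V\right) = \left(-160 + V\right) \left(62 + V\right)$)
$X - f{\left(W \right)} = \frac{572}{67} - \left(-9920 + 73^{2} - 7154\right) = \frac{572}{67} - \left(-9920 + 5329 - 7154\right) = \frac{572}{67} - -11745 = \frac{572}{67} + 11745 = \frac{787487}{67}$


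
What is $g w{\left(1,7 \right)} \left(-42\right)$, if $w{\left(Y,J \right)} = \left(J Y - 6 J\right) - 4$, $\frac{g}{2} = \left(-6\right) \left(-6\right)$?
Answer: $117936$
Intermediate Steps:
$g = 72$ ($g = 2 \left(\left(-6\right) \left(-6\right)\right) = 2 \cdot 36 = 72$)
$w{\left(Y,J \right)} = -4 - 6 J + J Y$ ($w{\left(Y,J \right)} = \left(- 6 J + J Y\right) - 4 = -4 - 6 J + J Y$)
$g w{\left(1,7 \right)} \left(-42\right) = 72 \left(-4 - 42 + 7 \cdot 1\right) \left(-42\right) = 72 \left(-4 - 42 + 7\right) \left(-42\right) = 72 \left(-39\right) \left(-42\right) = \left(-2808\right) \left(-42\right) = 117936$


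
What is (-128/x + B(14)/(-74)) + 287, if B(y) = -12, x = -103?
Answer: 1099111/3811 ≈ 288.40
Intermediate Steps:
(-128/x + B(14)/(-74)) + 287 = (-128/(-103) - 12/(-74)) + 287 = (-128*(-1/103) - 12*(-1/74)) + 287 = (128/103 + 6/37) + 287 = 5354/3811 + 287 = 1099111/3811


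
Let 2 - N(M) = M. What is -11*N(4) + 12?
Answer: 34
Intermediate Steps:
N(M) = 2 - M
-11*N(4) + 12 = -11*(2 - 1*4) + 12 = -11*(2 - 4) + 12 = -11*(-2) + 12 = 22 + 12 = 34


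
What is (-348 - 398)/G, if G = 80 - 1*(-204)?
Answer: -373/142 ≈ -2.6268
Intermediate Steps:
G = 284 (G = 80 + 204 = 284)
(-348 - 398)/G = (-348 - 398)/284 = -746*1/284 = -373/142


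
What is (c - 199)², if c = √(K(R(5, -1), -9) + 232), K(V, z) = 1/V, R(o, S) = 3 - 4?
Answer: (199 - √231)² ≈ 33783.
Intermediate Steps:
R(o, S) = -1
c = √231 (c = √(1/(-1) + 232) = √(-1 + 232) = √231 ≈ 15.199)
(c - 199)² = (√231 - 199)² = (-199 + √231)²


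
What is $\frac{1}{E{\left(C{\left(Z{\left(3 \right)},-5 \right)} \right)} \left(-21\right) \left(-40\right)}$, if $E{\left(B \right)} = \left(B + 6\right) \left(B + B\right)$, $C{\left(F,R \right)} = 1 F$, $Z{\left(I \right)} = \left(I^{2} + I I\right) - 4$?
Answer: $\frac{1}{470400} \approx 2.1258 \cdot 10^{-6}$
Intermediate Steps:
$Z{\left(I \right)} = -4 + 2 I^{2}$ ($Z{\left(I \right)} = \left(I^{2} + I^{2}\right) - 4 = 2 I^{2} - 4 = -4 + 2 I^{2}$)
$C{\left(F,R \right)} = F$
$E{\left(B \right)} = 2 B \left(6 + B\right)$ ($E{\left(B \right)} = \left(6 + B\right) 2 B = 2 B \left(6 + B\right)$)
$\frac{1}{E{\left(C{\left(Z{\left(3 \right)},-5 \right)} \right)} \left(-21\right) \left(-40\right)} = \frac{1}{2 \left(-4 + 2 \cdot 3^{2}\right) \left(6 - \left(4 - 2 \cdot 3^{2}\right)\right) \left(-21\right) \left(-40\right)} = \frac{1}{2 \left(-4 + 2 \cdot 9\right) \left(6 + \left(-4 + 2 \cdot 9\right)\right) \left(-21\right) \left(-40\right)} = \frac{1}{2 \left(-4 + 18\right) \left(6 + \left(-4 + 18\right)\right) \left(-21\right) \left(-40\right)} = \frac{1}{2 \cdot 14 \left(6 + 14\right) \left(-21\right) \left(-40\right)} = \frac{1}{2 \cdot 14 \cdot 20 \left(-21\right) \left(-40\right)} = \frac{1}{560 \left(-21\right) \left(-40\right)} = \frac{1}{\left(-11760\right) \left(-40\right)} = \frac{1}{470400}$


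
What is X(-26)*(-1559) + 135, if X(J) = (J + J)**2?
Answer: -4215401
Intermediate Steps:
X(J) = 4*J**2 (X(J) = (2*J)**2 = 4*J**2)
X(-26)*(-1559) + 135 = (4*(-26)**2)*(-1559) + 135 = (4*676)*(-1559) + 135 = 2704*(-1559) + 135 = -4215536 + 135 = -4215401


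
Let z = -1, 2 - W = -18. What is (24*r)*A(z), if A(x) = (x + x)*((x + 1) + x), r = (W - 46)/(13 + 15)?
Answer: -312/7 ≈ -44.571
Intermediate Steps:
W = 20 (W = 2 - 1*(-18) = 2 + 18 = 20)
r = -13/14 (r = (20 - 46)/(13 + 15) = -26/28 = -26*1/28 = -13/14 ≈ -0.92857)
A(x) = 2*x*(1 + 2*x) (A(x) = (2*x)*((1 + x) + x) = (2*x)*(1 + 2*x) = 2*x*(1 + 2*x))
(24*r)*A(z) = (24*(-13/14))*(2*(-1)*(1 + 2*(-1))) = -312*(-1)*(1 - 2)/7 = -312*(-1)*(-1)/7 = -156/7*2 = -312/7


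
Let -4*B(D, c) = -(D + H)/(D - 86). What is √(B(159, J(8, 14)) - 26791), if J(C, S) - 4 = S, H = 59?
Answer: I*√571061042/146 ≈ 163.68*I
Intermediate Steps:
J(C, S) = 4 + S
B(D, c) = (59 + D)/(4*(-86 + D)) (B(D, c) = -(-1)*(D + 59)/(D - 86)/4 = -(-1)*(59 + D)/(-86 + D)/4 = -(-1)*(59 + D)/(4*(-86 + D)) = (59 + D)/(4*(-86 + D)))
√(B(159, J(8, 14)) - 26791) = √((59 + 159)/(4*(-86 + 159)) - 26791) = √((¼)*218/73 - 26791) = √((¼)*(1/73)*218 - 26791) = √(109/146 - 26791) = √(-3911377/146) = I*√571061042/146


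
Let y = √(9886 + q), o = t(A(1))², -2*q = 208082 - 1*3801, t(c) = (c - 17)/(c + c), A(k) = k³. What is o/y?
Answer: -64*I*√41002/61503 ≈ -0.21071*I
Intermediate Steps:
t(c) = (-17 + c)/(2*c) (t(c) = (-17 + c)/((2*c)) = (-17 + c)*(1/(2*c)) = (-17 + c)/(2*c))
q = -204281/2 (q = -(208082 - 1*3801)/2 = -(208082 - 3801)/2 = -½*204281 = -204281/2 ≈ -1.0214e+5)
o = 64 (o = ((-17 + 1³)/(2*(1³)))² = ((½)*(-17 + 1)/1)² = ((½)*1*(-16))² = (-8)² = 64)
y = 3*I*√41002/2 (y = √(9886 - 204281/2) = √(-184509/2) = 3*I*√41002/2 ≈ 303.73*I)
o/y = 64/((3*I*√41002/2)) = 64*(-I*√41002/61503) = -64*I*√41002/61503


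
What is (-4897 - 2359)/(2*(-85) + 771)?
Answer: -7256/601 ≈ -12.073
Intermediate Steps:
(-4897 - 2359)/(2*(-85) + 771) = -7256/(-170 + 771) = -7256/601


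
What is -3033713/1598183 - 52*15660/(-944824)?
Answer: -195611558869/188750206849 ≈ -1.0364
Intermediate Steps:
-3033713/1598183 - 52*15660/(-944824) = -3033713*1/1598183 - 814320*(-1/944824) = -3033713/1598183 + 101790/118103 = -195611558869/188750206849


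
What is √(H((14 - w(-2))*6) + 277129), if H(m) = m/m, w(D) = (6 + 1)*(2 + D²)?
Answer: √277130 ≈ 526.43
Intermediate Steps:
w(D) = 14 + 7*D² (w(D) = 7*(2 + D²) = 14 + 7*D²)
H(m) = 1
√(H((14 - w(-2))*6) + 277129) = √(1 + 277129) = √277130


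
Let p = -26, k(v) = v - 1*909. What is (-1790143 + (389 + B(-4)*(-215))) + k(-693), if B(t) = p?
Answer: -1785766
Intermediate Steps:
k(v) = -909 + v (k(v) = v - 909 = -909 + v)
B(t) = -26
(-1790143 + (389 + B(-4)*(-215))) + k(-693) = (-1790143 + (389 - 26*(-215))) + (-909 - 693) = (-1790143 + (389 + 5590)) - 1602 = (-1790143 + 5979) - 1602 = -1784164 - 1602 = -1785766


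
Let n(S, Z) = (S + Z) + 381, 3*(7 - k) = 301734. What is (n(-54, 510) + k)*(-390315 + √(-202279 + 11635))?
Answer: 38927676210 - 199468*I*√47661 ≈ 3.8928e+10 - 4.3547e+7*I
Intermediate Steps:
k = -100571 (k = 7 - ⅓*301734 = 7 - 100578 = -100571)
n(S, Z) = 381 + S + Z
(n(-54, 510) + k)*(-390315 + √(-202279 + 11635)) = ((381 - 54 + 510) - 100571)*(-390315 + √(-202279 + 11635)) = (837 - 100571)*(-390315 + √(-190644)) = -99734*(-390315 + 2*I*√47661) = 38927676210 - 199468*I*√47661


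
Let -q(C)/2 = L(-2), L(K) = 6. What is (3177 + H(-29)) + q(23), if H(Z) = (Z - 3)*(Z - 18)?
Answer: 4669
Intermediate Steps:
H(Z) = (-18 + Z)*(-3 + Z) (H(Z) = (-3 + Z)*(-18 + Z) = (-18 + Z)*(-3 + Z))
q(C) = -12 (q(C) = -2*6 = -12)
(3177 + H(-29)) + q(23) = (3177 + (54 + (-29)² - 21*(-29))) - 12 = (3177 + (54 + 841 + 609)) - 12 = (3177 + 1504) - 12 = 4681 - 12 = 4669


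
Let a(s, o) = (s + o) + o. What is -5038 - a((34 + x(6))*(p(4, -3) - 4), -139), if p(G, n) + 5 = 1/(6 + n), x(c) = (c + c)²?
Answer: -9652/3 ≈ -3217.3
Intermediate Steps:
x(c) = 4*c² (x(c) = (2*c)² = 4*c²)
p(G, n) = -5 + 1/(6 + n)
a(s, o) = s + 2*o (a(s, o) = (o + s) + o = s + 2*o)
-5038 - a((34 + x(6))*(p(4, -3) - 4), -139) = -5038 - ((34 + 4*6²)*((-29 - 5*(-3))/(6 - 3) - 4) + 2*(-139)) = -5038 - ((34 + 4*36)*((-29 + 15)/3 - 4) - 278) = -5038 - ((34 + 144)*((⅓)*(-14) - 4) - 278) = -5038 - (178*(-14/3 - 4) - 278) = -5038 - (178*(-26/3) - 278) = -5038 - (-4628/3 - 278) = -5038 - 1*(-5462/3) = -5038 + 5462/3 = -9652/3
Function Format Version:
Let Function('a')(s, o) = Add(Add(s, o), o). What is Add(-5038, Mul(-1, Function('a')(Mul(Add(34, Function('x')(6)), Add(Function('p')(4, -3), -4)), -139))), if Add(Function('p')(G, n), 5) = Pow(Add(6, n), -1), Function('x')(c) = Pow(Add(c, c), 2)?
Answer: Rational(-9652, 3) ≈ -3217.3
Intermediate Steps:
Function('x')(c) = Mul(4, Pow(c, 2)) (Function('x')(c) = Pow(Mul(2, c), 2) = Mul(4, Pow(c, 2)))
Function('p')(G, n) = Add(-5, Pow(Add(6, n), -1))
Function('a')(s, o) = Add(s, Mul(2, o)) (Function('a')(s, o) = Add(Add(o, s), o) = Add(s, Mul(2, o)))
Add(-5038, Mul(-1, Function('a')(Mul(Add(34, Function('x')(6)), Add(Function('p')(4, -3), -4)), -139))) = Add(-5038, Mul(-1, Add(Mul(Add(34, Mul(4, Pow(6, 2))), Add(Mul(Pow(Add(6, -3), -1), Add(-29, Mul(-5, -3))), -4)), Mul(2, -139)))) = Add(-5038, Mul(-1, Add(Mul(Add(34, Mul(4, 36)), Add(Mul(Pow(3, -1), Add(-29, 15)), -4)), -278))) = Add(-5038, Mul(-1, Add(Mul(Add(34, 144), Add(Mul(Rational(1, 3), -14), -4)), -278))) = Add(-5038, Mul(-1, Add(Mul(178, Add(Rational(-14, 3), -4)), -278))) = Add(-5038, Mul(-1, Add(Mul(178, Rational(-26, 3)), -278))) = Add(-5038, Mul(-1, Add(Rational(-4628, 3), -278))) = Add(-5038, Mul(-1, Rational(-5462, 3))) = Add(-5038, Rational(5462, 3)) = Rational(-9652, 3)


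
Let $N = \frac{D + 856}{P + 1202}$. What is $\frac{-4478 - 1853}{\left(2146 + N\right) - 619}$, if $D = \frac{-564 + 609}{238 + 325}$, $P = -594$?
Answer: $- \frac{114059296}{27535799} \approx -4.1422$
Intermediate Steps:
$D = \frac{45}{563} \approx 0.079929$
$N = \frac{25367}{18016}$ ($N = \frac{\frac{45}{563} + 856}{-594 + 1202} = \frac{481973}{563 \cdot 608} = \frac{481973}{563} \cdot \frac{1}{608} = \frac{25367}{18016} \approx 1.408$)
$\frac{-4478 - 1853}{\left(2146 + N\right) - 619} = \frac{-4478 - 1853}{\left(2146 + \frac{25367}{18016}\right) - 619} = - \frac{6331}{\frac{38687703}{18016} - 619} = - \frac{6331}{\frac{27535799}{18016}} = \left(-6331\right) \frac{18016}{27535799} = - \frac{114059296}{27535799}$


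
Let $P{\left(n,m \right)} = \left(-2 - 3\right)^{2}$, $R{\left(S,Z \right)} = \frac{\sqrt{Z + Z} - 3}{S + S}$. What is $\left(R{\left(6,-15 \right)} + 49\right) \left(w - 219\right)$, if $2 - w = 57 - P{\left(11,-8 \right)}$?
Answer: $- \frac{48555}{4} - \frac{83 i \sqrt{30}}{4} \approx -12139.0 - 113.65 i$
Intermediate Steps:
$R{\left(S,Z \right)} = \frac{-3 + \sqrt{2} \sqrt{Z}}{2 S}$ ($R{\left(S,Z \right)} = \frac{\sqrt{2 Z} - 3}{2 S} = \left(\sqrt{2} \sqrt{Z} - 3\right) \frac{1}{2 S} = \left(-3 + \sqrt{2} \sqrt{Z}\right) \frac{1}{2 S} = \frac{-3 + \sqrt{2} \sqrt{Z}}{2 S}$)
$P{\left(n,m \right)} = 25$ ($P{\left(n,m \right)} = \left(-5\right)^{2} = 25$)
$w = -30$ ($w = 2 - \left(57 - 25\right) = 2 - 32 = -30$)
$\left(R{\left(6,-15 \right)} + 49\right) \left(w - 219\right) = \left(\frac{-3 + \sqrt{2} \sqrt{-15}}{2 \cdot 6} + 49\right) \left(-30 - 219\right) = \left(\frac{1}{2} \cdot \frac{1}{6} \left(-3 + \sqrt{2} i \sqrt{15}\right) + 49\right) \left(-249\right) = \left(\frac{1}{2} \cdot \frac{1}{6} \left(-3 + i \sqrt{30}\right) + 49\right) \left(-249\right) = \left(\left(- \frac{1}{4} + \frac{i \sqrt{30}}{12}\right) + 49\right) \left(-249\right) = \left(\frac{195}{4} + \frac{i \sqrt{30}}{12}\right) \left(-249\right) = - \frac{48555}{4} - \frac{83 i \sqrt{30}}{4}$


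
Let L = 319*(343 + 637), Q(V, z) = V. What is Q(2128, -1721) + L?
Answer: 314748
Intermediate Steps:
L = 312620 (L = 319*980 = 312620)
Q(2128, -1721) + L = 2128 + 312620 = 314748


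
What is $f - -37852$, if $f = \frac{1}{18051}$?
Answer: $\frac{683266453}{18051} \approx 37852.0$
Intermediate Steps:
$f = \frac{1}{18051} \approx 5.5399 \cdot 10^{-5}$
$f - -37852 = \frac{1}{18051} - -37852 = \frac{1}{18051} + 37852 = \frac{683266453}{18051}$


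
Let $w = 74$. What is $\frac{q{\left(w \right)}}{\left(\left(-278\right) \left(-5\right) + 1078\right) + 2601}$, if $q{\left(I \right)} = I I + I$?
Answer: $\frac{150}{137} \approx 1.0949$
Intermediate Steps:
$q{\left(I \right)} = I + I^{2}$ ($q{\left(I \right)} = I^{2} + I = I + I^{2}$)
$\frac{q{\left(w \right)}}{\left(\left(-278\right) \left(-5\right) + 1078\right) + 2601} = \frac{74 \left(1 + 74\right)}{\left(\left(-278\right) \left(-5\right) + 1078\right) + 2601} = \frac{74 \cdot 75}{\left(1390 + 1078\right) + 2601} = \frac{5550}{2468 + 2601} = \frac{5550}{5069} = 5550 \cdot \frac{1}{5069} = \frac{150}{137}$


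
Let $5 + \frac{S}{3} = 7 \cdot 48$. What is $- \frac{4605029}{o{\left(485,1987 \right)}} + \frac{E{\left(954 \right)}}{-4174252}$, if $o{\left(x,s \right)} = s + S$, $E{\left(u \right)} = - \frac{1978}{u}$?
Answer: $- \frac{1146144633612587}{741691530990} \approx -1545.3$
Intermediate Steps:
$S = 993$ ($S = -15 + 3 \cdot 7 \cdot 48 = -15 + 3 \cdot 336 = -15 + 1008 = 993$)
$o{\left(x,s \right)} = 993 + s$ ($o{\left(x,s \right)} = s + 993 = 993 + s$)
$- \frac{4605029}{o{\left(485,1987 \right)}} + \frac{E{\left(954 \right)}}{-4174252} = - \frac{4605029}{993 + 1987} + \frac{\left(-1978\right) \frac{1}{954}}{-4174252} = - \frac{4605029}{2980} + \left(-1978\right) \frac{1}{954} \left(- \frac{1}{4174252}\right) = \left(-4605029\right) \frac{1}{2980} - - \frac{989}{1991118204} = - \frac{4605029}{2980} + \frac{989}{1991118204} = - \frac{1146144633612587}{741691530990}$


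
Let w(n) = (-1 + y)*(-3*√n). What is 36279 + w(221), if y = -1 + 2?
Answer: 36279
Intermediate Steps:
y = 1
w(n) = 0 (w(n) = (-1 + 1)*(-3*√n) = 0*(-3*√n) = 0)
36279 + w(221) = 36279 + 0 = 36279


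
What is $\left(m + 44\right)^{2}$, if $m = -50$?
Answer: $36$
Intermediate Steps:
$\left(m + 44\right)^{2} = \left(-50 + 44\right)^{2} = \left(-6\right)^{2} = 36$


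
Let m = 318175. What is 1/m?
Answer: 1/318175 ≈ 3.1429e-6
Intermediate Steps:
1/m = 1/318175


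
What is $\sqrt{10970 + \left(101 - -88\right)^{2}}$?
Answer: $\sqrt{46691} \approx 216.08$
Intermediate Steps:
$\sqrt{10970 + \left(101 - -88\right)^{2}} = \sqrt{10970 + \left(101 + 88\right)^{2}} = \sqrt{10970 + 189^{2}} = \sqrt{10970 + 35721} = \sqrt{46691}$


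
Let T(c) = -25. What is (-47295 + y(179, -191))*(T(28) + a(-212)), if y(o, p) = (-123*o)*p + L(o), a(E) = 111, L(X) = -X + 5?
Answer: 357568908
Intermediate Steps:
L(X) = 5 - X
y(o, p) = 5 - o - 123*o*p (y(o, p) = (-123*o)*p + (5 - o) = -123*o*p + (5 - o) = 5 - o - 123*o*p)
(-47295 + y(179, -191))*(T(28) + a(-212)) = (-47295 + (5 - 1*179 - 123*179*(-191)))*(-25 + 111) = (-47295 + (5 - 179 + 4205247))*86 = (-47295 + 4205073)*86 = 4157778*86 = 357568908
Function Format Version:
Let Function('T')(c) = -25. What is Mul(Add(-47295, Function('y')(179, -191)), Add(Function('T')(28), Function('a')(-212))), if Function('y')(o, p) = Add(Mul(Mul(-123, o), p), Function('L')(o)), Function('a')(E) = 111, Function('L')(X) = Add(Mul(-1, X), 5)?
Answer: 357568908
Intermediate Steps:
Function('L')(X) = Add(5, Mul(-1, X))
Function('y')(o, p) = Add(5, Mul(-1, o), Mul(-123, o, p)) (Function('y')(o, p) = Add(Mul(Mul(-123, o), p), Add(5, Mul(-1, o))) = Add(Mul(-123, o, p), Add(5, Mul(-1, o))) = Add(5, Mul(-1, o), Mul(-123, o, p)))
Mul(Add(-47295, Function('y')(179, -191)), Add(Function('T')(28), Function('a')(-212))) = Mul(Add(-47295, Add(5, Mul(-1, 179), Mul(-123, 179, -191))), Add(-25, 111)) = Mul(Add(-47295, Add(5, -179, 4205247)), 86) = Mul(Add(-47295, 4205073), 86) = Mul(4157778, 86) = 357568908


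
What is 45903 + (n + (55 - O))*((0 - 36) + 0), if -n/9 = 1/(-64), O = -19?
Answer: 691743/16 ≈ 43234.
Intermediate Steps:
n = 9/64 (n = -9/(-64) = -9*(-1/64) = 9/64 ≈ 0.14063)
45903 + (n + (55 - O))*((0 - 36) + 0) = 45903 + (9/64 + (55 - 1*(-19)))*((0 - 36) + 0) = 45903 + (9/64 + (55 + 19))*(-36 + 0) = 45903 + (9/64 + 74)*(-36) = 45903 + (4745/64)*(-36) = 45903 - 42705/16 = 691743/16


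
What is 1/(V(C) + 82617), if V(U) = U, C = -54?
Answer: 1/82563 ≈ 1.2112e-5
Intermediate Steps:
1/(V(C) + 82617) = 1/(-54 + 82617) = 1/82563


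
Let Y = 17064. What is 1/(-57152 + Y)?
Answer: -1/40088 ≈ -2.4945e-5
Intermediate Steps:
1/(-57152 + Y) = 1/(-57152 + 17064) = 1/(-40088) = -1/40088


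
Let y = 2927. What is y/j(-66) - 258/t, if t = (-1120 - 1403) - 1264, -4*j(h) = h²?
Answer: -10803587/4124043 ≈ -2.6197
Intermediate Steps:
j(h) = -h²/4
t = -3787 (t = -2523 - 1264 = -3787)
y/j(-66) - 258/t = 2927/((-¼*(-66)²)) - 258/(-3787) = 2927/((-¼*4356)) - 258*(-1/3787) = 2927/(-1089) + 258/3787 = 2927*(-1/1089) + 258/3787 = -2927/1089 + 258/3787 = -10803587/4124043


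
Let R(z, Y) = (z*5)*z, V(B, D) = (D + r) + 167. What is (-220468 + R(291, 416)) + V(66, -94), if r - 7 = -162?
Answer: 202855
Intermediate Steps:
r = -155 (r = 7 - 162 = -155)
V(B, D) = 12 + D (V(B, D) = (D - 155) + 167 = (-155 + D) + 167 = 12 + D)
R(z, Y) = 5*z**2 (R(z, Y) = (5*z)*z = 5*z**2)
(-220468 + R(291, 416)) + V(66, -94) = (-220468 + 5*291**2) + (12 - 94) = (-220468 + 5*84681) - 82 = (-220468 + 423405) - 82 = 202937 - 82 = 202855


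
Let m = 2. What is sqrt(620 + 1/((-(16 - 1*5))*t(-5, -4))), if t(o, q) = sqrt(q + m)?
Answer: sqrt(300080 + 22*I*sqrt(2))/22 ≈ 24.9 + 0.0012908*I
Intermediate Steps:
t(o, q) = sqrt(2 + q) (t(o, q) = sqrt(q + 2) = sqrt(2 + q))
sqrt(620 + 1/((-(16 - 1*5))*t(-5, -4))) = sqrt(620 + 1/((-(16 - 1*5))*sqrt(2 - 4))) = sqrt(620 + 1/((-(16 - 5))*sqrt(-2))) = sqrt(620 + 1/((-1*11)*(I*sqrt(2)))) = sqrt(620 + 1/(-11*I*sqrt(2))) = sqrt(620 + I*sqrt(2)/22)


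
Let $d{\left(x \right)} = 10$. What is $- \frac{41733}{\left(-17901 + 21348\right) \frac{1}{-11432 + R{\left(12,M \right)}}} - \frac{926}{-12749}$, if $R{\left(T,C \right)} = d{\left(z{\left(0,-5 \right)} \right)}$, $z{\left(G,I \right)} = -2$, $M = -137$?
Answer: $\frac{675236019344}{4882867} \approx 1.3829 \cdot 10^{5}$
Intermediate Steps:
$R{\left(T,C \right)} = 10$
$- \frac{41733}{\left(-17901 + 21348\right) \frac{1}{-11432 + R{\left(12,M \right)}}} - \frac{926}{-12749} = - \frac{41733}{\left(-17901 + 21348\right) \frac{1}{-11432 + 10}} - \frac{926}{-12749} = - \frac{41733}{3447 \frac{1}{-11422}} - - \frac{926}{12749} = - \frac{41733}{3447 \left(- \frac{1}{11422}\right)} + \frac{926}{12749} = - \frac{41733}{- \frac{3447}{11422}} + \frac{926}{12749} = \left(-41733\right) \left(- \frac{11422}{3447}\right) + \frac{926}{12749} = \frac{52963814}{383} + \frac{926}{12749} = \frac{675236019344}{4882867}$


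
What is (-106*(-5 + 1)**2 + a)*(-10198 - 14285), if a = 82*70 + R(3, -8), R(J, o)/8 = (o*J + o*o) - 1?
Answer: -106647948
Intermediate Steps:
R(J, o) = -8 + 8*o**2 + 8*J*o (R(J, o) = 8*((o*J + o*o) - 1) = 8*((J*o + o**2) - 1) = 8*((o**2 + J*o) - 1) = 8*(-1 + o**2 + J*o) = -8 + 8*o**2 + 8*J*o)
a = 6052 (a = 82*70 + (-8 + 8*(-8)**2 + 8*3*(-8)) = 5740 + (-8 + 8*64 - 192) = 5740 + (-8 + 512 - 192) = 5740 + 312 = 6052)
(-106*(-5 + 1)**2 + a)*(-10198 - 14285) = (-106*(-5 + 1)**2 + 6052)*(-10198 - 14285) = (-106*(-4)**2 + 6052)*(-24483) = (-106*16 + 6052)*(-24483) = (-1696 + 6052)*(-24483) = 4356*(-24483) = -106647948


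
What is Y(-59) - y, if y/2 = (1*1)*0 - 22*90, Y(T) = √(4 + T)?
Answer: 3960 + I*√55 ≈ 3960.0 + 7.4162*I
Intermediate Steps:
y = -3960 (y = 2*((1*1)*0 - 22*90) = 2*(1*0 - 1980) = 2*(0 - 1980) = 2*(-1980) = -3960)
Y(-59) - y = √(4 - 59) - 1*(-3960) = √(-55) + 3960 = I*√55 + 3960 = 3960 + I*√55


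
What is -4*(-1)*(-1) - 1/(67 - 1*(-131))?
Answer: -793/198 ≈ -4.0051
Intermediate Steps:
-4*(-1)*(-1) - 1/(67 - 1*(-131)) = 4*(-1) - 1/(67 + 131) = -4 - 1/198 = -793/198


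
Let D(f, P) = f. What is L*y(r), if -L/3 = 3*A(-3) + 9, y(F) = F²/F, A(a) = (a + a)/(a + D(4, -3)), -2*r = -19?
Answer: 513/2 ≈ 256.50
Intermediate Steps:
r = 19/2 (r = -½*(-19) = 19/2 ≈ 9.5000)
A(a) = 2*a/(4 + a) (A(a) = (a + a)/(a + 4) = (2*a)/(4 + a) = 2*a/(4 + a))
y(F) = F
L = 27 (L = -3*(3*(2*(-3)/(4 - 3)) + 9) = -3*(3*(2*(-3)/1) + 9) = -3*(3*(2*(-3)*1) + 9) = -3*(3*(-6) + 9) = -3*(-18 + 9) = -3*(-9) = 27)
L*y(r) = 27*(19/2) = 513/2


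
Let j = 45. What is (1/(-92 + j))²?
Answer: 1/2209 ≈ 0.00045269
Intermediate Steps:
(1/(-92 + j))² = (1/(-92 + 45))² = (1/(-47))² = (-1/47)² = 1/2209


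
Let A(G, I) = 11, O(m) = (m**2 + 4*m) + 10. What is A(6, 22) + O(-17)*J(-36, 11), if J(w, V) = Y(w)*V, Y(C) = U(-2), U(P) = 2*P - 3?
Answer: -17776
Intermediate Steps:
O(m) = 10 + m**2 + 4*m
U(P) = -3 + 2*P
Y(C) = -7 (Y(C) = -3 + 2*(-2) = -3 - 4 = -7)
J(w, V) = -7*V
A(6, 22) + O(-17)*J(-36, 11) = 11 + (10 + (-17)**2 + 4*(-17))*(-7*11) = 11 + (10 + 289 - 68)*(-77) = 11 + 231*(-77) = 11 - 17787 = -17776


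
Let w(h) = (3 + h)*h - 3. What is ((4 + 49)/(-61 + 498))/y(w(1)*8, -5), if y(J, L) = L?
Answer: -53/2185 ≈ -0.024256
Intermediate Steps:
w(h) = -3 + h*(3 + h) (w(h) = h*(3 + h) - 3 = -3 + h*(3 + h))
((4 + 49)/(-61 + 498))/y(w(1)*8, -5) = ((4 + 49)/(-61 + 498))/(-5) = (53/437)*(-⅕) = -53/2185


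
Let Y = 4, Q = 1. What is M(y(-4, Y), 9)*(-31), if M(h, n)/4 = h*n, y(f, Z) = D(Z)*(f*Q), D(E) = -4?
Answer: -17856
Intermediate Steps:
y(f, Z) = -4*f
M(h, n) = 4*h*n (M(h, n) = 4*(h*n) = 4*h*n)
M(y(-4, Y), 9)*(-31) = (4*(-4*(-4))*9)*(-31) = (4*16*9)*(-31) = 576*(-31) = -17856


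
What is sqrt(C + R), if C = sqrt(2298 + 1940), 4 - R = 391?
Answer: sqrt(-387 + sqrt(4238)) ≈ 17.942*I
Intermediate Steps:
R = -387 (R = 4 - 1*391 = 4 - 391 = -387)
C = sqrt(4238) ≈ 65.100
sqrt(C + R) = sqrt(sqrt(4238) - 387) = sqrt(-387 + sqrt(4238))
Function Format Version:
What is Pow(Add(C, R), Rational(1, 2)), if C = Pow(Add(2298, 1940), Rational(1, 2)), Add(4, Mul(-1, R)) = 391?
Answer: Pow(Add(-387, Pow(4238, Rational(1, 2))), Rational(1, 2)) ≈ Mul(17.942, I)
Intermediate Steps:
R = -387 (R = Add(4, Mul(-1, 391)) = Add(4, -391) = -387)
C = Pow(4238, Rational(1, 2)) ≈ 65.100
Pow(Add(C, R), Rational(1, 2)) = Pow(Add(Pow(4238, Rational(1, 2)), -387), Rational(1, 2)) = Pow(Add(-387, Pow(4238, Rational(1, 2))), Rational(1, 2))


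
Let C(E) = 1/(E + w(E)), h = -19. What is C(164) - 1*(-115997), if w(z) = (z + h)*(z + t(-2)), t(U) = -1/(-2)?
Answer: 5571683903/48033 ≈ 1.1600e+5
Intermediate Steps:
t(U) = 1/2 (t(U) = -1*(-1/2) = 1/2)
w(z) = (1/2 + z)*(-19 + z) (w(z) = (z - 19)*(z + 1/2) = (-19 + z)*(1/2 + z) = (1/2 + z)*(-19 + z))
C(E) = 1/(-19/2 + E**2 - 35*E/2) (C(E) = 1/(E + (-19/2 + E**2 - 37*E/2)) = 1/(-19/2 + E**2 - 35*E/2))
C(164) - 1*(-115997) = 2/(-19 - 35*164 + 2*164**2) - 1*(-115997) = 2/(-19 - 5740 + 2*26896) + 115997 = 2/(-19 - 5740 + 53792) + 115997 = 2/48033 + 115997 = 5571683903/48033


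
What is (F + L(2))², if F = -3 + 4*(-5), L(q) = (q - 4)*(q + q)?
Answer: 961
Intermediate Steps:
L(q) = 2*q*(-4 + q) (L(q) = (-4 + q)*(2*q) = 2*q*(-4 + q))
F = -23 (F = -3 - 20 = -23)
(F + L(2))² = (-23 + 2*2*(-4 + 2))² = (-23 + 2*2*(-2))² = (-23 - 8)² = (-31)² = 961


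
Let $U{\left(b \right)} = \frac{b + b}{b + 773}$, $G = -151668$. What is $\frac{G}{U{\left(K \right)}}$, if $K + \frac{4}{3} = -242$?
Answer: $\frac{60250113}{365} \approx 1.6507 \cdot 10^{5}$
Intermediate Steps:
$K = - \frac{730}{3}$ ($K = - \frac{4}{3} - 242 = - \frac{730}{3} \approx -243.33$)
$U{\left(b \right)} = \frac{2 b}{773 + b}$
$\frac{G}{U{\left(K \right)}} = - \frac{151668}{2 \left(- \frac{730}{3}\right) \frac{1}{773 - \frac{730}{3}}} = - \frac{151668}{2 \left(- \frac{730}{3}\right) \frac{1}{\frac{1589}{3}}} = - \frac{151668}{2 \left(- \frac{730}{3}\right) \frac{3}{1589}} = - \frac{151668}{- \frac{1460}{1589}} = \left(-151668\right) \left(- \frac{1589}{1460}\right) = \frac{60250113}{365}$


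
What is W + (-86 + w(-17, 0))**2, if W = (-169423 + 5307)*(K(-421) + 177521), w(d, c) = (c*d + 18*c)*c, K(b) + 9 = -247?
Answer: -29092015344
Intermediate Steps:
K(b) = -256 (K(b) = -9 - 247 = -256)
w(d, c) = c*(18*c + c*d) (w(d, c) = (18*c + c*d)*c = c*(18*c + c*d))
W = -29092022740 (W = (-169423 + 5307)*(-256 + 177521) = -164116*177265 = -29092022740)
W + (-86 + w(-17, 0))**2 = -29092022740 + (-86 + 0**2*(18 - 17))**2 = -29092022740 + (-86 + 0*1)**2 = -29092022740 + (-86 + 0)**2 = -29092022740 + (-86)**2 = -29092022740 + 7396 = -29092015344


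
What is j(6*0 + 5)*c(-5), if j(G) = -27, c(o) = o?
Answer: 135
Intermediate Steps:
j(6*0 + 5)*c(-5) = -27*(-5) = 135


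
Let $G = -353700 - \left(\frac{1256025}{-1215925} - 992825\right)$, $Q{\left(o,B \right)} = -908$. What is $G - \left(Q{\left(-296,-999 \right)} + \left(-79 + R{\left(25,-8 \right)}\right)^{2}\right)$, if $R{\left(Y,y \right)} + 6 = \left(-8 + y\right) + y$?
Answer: $\frac{30551479065}{48637} \approx 6.2815 \cdot 10^{5}$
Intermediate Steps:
$R{\left(Y,y \right)} = -14 + 2 y$ ($R{\left(Y,y \right)} = -6 + \left(\left(-8 + y\right) + y\right) = -6 + \left(-8 + 2 y\right) = -14 + 2 y$)
$G = \frac{31085172866}{48637}$ ($G = -353700 - \left(1256025 \left(- \frac{1}{1215925}\right) - 992825\right) = -353700 - \left(- \frac{50241}{48637} - 992825\right) = -353700 - - \frac{48288079766}{48637} = -353700 + \frac{48288079766}{48637} = \frac{31085172866}{48637} \approx 6.3913 \cdot 10^{5}$)
$G - \left(Q{\left(-296,-999 \right)} + \left(-79 + R{\left(25,-8 \right)}\right)^{2}\right) = \frac{31085172866}{48637} - \left(-908 + \left(-79 + \left(-14 + 2 \left(-8\right)\right)\right)^{2}\right) = \frac{31085172866}{48637} - \left(-908 + \left(-79 - 30\right)^{2}\right) = \frac{31085172866}{48637} - \left(-908 + \left(-109\right)^{2}\right) = \frac{31085172866}{48637} - \left(-908 + 11881\right) = \frac{31085172866}{48637} - 10973 = \frac{30551479065}{48637}$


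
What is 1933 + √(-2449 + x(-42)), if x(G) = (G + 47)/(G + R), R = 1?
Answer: 1933 + I*√4116974/41 ≈ 1933.0 + 49.489*I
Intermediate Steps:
x(G) = (47 + G)/(1 + G) (x(G) = (G + 47)/(G + 1) = (47 + G)/(1 + G))
1933 + √(-2449 + x(-42)) = 1933 + √(-2449 + (47 - 42)/(1 - 42)) = 1933 + √(-2449 + 5/(-41)) = 1933 + √(-2449 - 1/41*5) = 1933 + √(-2449 - 5/41) = 1933 + √(-100414/41) = 1933 + I*√4116974/41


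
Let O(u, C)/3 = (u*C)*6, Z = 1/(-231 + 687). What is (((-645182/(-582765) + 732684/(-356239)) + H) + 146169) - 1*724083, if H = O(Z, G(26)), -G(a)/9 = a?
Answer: -4559207839714793261/7888937591730 ≈ -5.7792e+5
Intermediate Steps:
G(a) = -9*a
Z = 1/456 ≈ 0.0021930
O(u, C) = 18*C*u (O(u, C) = 3*((u*C)*6) = 3*((C*u)*6) = 3*(6*C*u) = 18*C*u)
H = -351/38 (H = 18*(-9*26)*(1/456) = 18*(-234)*(1/456) = -351/38 ≈ -9.2368)
(((-645182/(-582765) + 732684/(-356239)) + H) + 146169) - 1*724083 = (((-645182/(-582765) + 732684/(-356239)) - 351/38) + 146169) - 1*724083 = (((-645182*(-1/582765) + 732684*(-1/356239)) - 351/38) + 146169) - 724083 = (((645182/582765 - 732684/356239) - 351/38) + 146169) - 724083 = ((-197143600762/207603620835 - 351/38) + 146169) - 724083 = (-80360327742041/7888937591730 + 146169) - 724083 = 1153037758517840329/7888937591730 - 724083 = -4559207839714793261/7888937591730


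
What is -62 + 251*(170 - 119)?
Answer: 12739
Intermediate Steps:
-62 + 251*(170 - 119) = -62 + 251*51 = -62 + 12801 = 12739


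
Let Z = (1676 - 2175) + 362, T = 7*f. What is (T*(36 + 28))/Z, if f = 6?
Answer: -2688/137 ≈ -19.620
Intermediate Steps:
T = 42 (T = 7*6 = 42)
Z = -137 (Z = -499 + 362 = -137)
(T*(36 + 28))/Z = (42*(36 + 28))/(-137) = (42*64)*(-1/137) = 2688*(-1/137) = -2688/137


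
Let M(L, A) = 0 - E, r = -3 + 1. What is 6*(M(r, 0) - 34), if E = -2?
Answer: -192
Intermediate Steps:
r = -2
M(L, A) = 2 (M(L, A) = 0 - 1*(-2) = 0 + 2 = 2)
6*(M(r, 0) - 34) = 6*(2 - 34) = 6*(-32) = -192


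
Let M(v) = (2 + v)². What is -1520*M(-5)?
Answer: -13680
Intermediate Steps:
-1520*M(-5) = -1520*(2 - 5)² = -1520*(-3)² = -1520*9 = -13680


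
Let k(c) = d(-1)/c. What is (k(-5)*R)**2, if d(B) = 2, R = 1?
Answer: 4/25 ≈ 0.16000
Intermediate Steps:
k(c) = 2/c
(k(-5)*R)**2 = ((2/(-5))*1)**2 = ((2*(-1/5))*1)**2 = (-2/5*1)**2 = (-2/5)**2 = 4/25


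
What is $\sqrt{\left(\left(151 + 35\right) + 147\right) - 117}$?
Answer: $6 \sqrt{6} \approx 14.697$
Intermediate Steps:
$\sqrt{\left(\left(151 + 35\right) + 147\right) - 117} = \sqrt{\left(186 + 147\right) - 117} = \sqrt{333 - 117} = \sqrt{216} = 6 \sqrt{6}$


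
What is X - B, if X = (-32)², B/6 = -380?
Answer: 3304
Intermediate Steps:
B = -2280 (B = 6*(-380) = -2280)
X = 1024
X - B = 1024 - 1*(-2280) = 1024 + 2280 = 3304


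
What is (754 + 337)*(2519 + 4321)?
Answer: 7462440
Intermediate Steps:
(754 + 337)*(2519 + 4321) = 1091*6840 = 7462440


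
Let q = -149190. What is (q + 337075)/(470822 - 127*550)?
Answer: 187885/400972 ≈ 0.46857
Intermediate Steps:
(q + 337075)/(470822 - 127*550) = (-149190 + 337075)/(470822 - 127*550) = 187885/(470822 - 69850) = 187885/400972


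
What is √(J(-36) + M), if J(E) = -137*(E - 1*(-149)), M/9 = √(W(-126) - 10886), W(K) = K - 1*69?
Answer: √(-15481 + 9*I*√11081) ≈ 3.8054 + 124.48*I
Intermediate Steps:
W(K) = -69 + K (W(K) = K - 69 = -69 + K)
M = 9*I*√11081 (M = 9*√((-69 - 126) - 10886) = 9*√(-195 - 10886) = 9*√(-11081) = 9*(I*√11081) = 9*I*√11081 ≈ 947.4*I)
J(E) = -20413 - 137*E (J(E) = -137*(E + 149) = -137*(149 + E) = -20413 - 137*E)
√(J(-36) + M) = √((-20413 - 137*(-36)) + 9*I*√11081) = √((-20413 + 4932) + 9*I*√11081) = √(-15481 + 9*I*√11081)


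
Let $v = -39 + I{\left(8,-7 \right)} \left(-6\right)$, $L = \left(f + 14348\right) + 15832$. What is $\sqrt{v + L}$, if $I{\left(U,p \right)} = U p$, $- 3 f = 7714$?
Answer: $\frac{\sqrt{251151}}{3} \approx 167.05$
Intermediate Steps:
$f = - \frac{7714}{3}$ ($f = \left(- \frac{1}{3}\right) 7714 = - \frac{7714}{3} \approx -2571.3$)
$L = \frac{82826}{3}$ ($L = \left(- \frac{7714}{3} + 14348\right) + 15832 = \frac{35330}{3} + 15832 = \frac{82826}{3} \approx 27609.0$)
$v = 297$ ($v = -39 + 8 \left(-7\right) \left(-6\right) = -39 - -336 = -39 + 336 = 297$)
$\sqrt{v + L} = \sqrt{297 + \frac{82826}{3}} = \sqrt{\frac{83717}{3}} = \frac{\sqrt{251151}}{3}$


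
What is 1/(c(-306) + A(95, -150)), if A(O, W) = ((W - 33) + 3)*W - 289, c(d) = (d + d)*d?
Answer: 1/213983 ≈ 4.6733e-6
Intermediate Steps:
c(d) = 2*d**2 (c(d) = (2*d)*d = 2*d**2)
A(O, W) = -289 + W*(-30 + W) (A(O, W) = ((-33 + W) + 3)*W - 289 = (-30 + W)*W - 289 = W*(-30 + W) - 289 = -289 + W*(-30 + W))
1/(c(-306) + A(95, -150)) = 1/(2*(-306)**2 + (-289 + (-150)**2 - 30*(-150))) = 1/(2*93636 + (-289 + 22500 + 4500)) = 1/(187272 + 26711) = 1/213983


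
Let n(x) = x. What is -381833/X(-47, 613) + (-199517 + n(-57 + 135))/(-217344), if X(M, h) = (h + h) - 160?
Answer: -1009469629/2825472 ≈ -357.27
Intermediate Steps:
X(M, h) = -160 + 2*h (X(M, h) = 2*h - 160 = -160 + 2*h)
-381833/X(-47, 613) + (-199517 + n(-57 + 135))/(-217344) = -381833/(-160 + 2*613) + (-199517 + (-57 + 135))/(-217344) = -381833/(-160 + 1226) + (-199517 + 78)*(-1/217344) = -381833/1066 - 199439*(-1/217344) = -381833*1/1066 + 199439/217344 = -9313/26 + 199439/217344 = -1009469629/2825472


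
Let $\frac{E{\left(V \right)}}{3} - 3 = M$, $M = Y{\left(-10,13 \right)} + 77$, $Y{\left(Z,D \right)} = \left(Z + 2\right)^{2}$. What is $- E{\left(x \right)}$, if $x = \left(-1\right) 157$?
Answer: $-432$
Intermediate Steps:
$Y{\left(Z,D \right)} = \left(2 + Z\right)^{2}$
$x = -157$
$M = 141$ ($M = \left(2 - 10\right)^{2} + 77 = \left(-8\right)^{2} + 77 = 64 + 77 = 141$)
$E{\left(V \right)} = 432$ ($E{\left(V \right)} = 9 + 3 \cdot 141 = 9 + 423 = 432$)
$- E{\left(x \right)} = \left(-1\right) 432 = -432$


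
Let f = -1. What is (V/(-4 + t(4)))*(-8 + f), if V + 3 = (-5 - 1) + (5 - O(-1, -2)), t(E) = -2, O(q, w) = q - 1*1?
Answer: -3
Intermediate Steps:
O(q, w) = -1 + q (O(q, w) = q - 1 = -1 + q)
V = -2 (V = -3 + ((-5 - 1) + (5 - (-1 - 1))) = -3 + (-6 + (5 - 1*(-2))) = -3 + (-6 + (5 + 2)) = -3 + (-6 + 7) = -3 + 1 = -2)
(V/(-4 + t(4)))*(-8 + f) = (-2/(-4 - 2))*(-8 - 1) = -2/(-6)*(-9) = -2*(-⅙)*(-9) = (⅓)*(-9) = -3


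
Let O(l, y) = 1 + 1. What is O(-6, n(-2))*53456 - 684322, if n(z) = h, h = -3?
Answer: -577410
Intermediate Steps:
n(z) = -3
O(l, y) = 2
O(-6, n(-2))*53456 - 684322 = 2*53456 - 684322 = 106912 - 684322 = -577410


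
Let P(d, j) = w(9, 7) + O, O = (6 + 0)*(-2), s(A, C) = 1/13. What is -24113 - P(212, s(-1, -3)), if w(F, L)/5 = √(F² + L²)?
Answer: -24101 - 5*√130 ≈ -24158.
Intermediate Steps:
w(F, L) = 5*√(F² + L²)
s(A, C) = 1/13
O = -12 (O = 6*(-2) = -12)
P(d, j) = -12 + 5*√130 (P(d, j) = 5*√(9² + 7²) - 12 = 5*√(81 + 49) - 12 = 5*√130 - 12 = -12 + 5*√130)
-24113 - P(212, s(-1, -3)) = -24113 - (-12 + 5*√130) = -24113 + (12 - 5*√130) = -24101 - 5*√130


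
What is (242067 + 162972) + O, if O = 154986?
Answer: 560025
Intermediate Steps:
(242067 + 162972) + O = (242067 + 162972) + 154986 = 405039 + 154986 = 560025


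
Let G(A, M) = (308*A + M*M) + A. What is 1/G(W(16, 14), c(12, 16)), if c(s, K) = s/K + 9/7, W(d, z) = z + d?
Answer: 784/7270929 ≈ 0.00010783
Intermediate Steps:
W(d, z) = d + z
c(s, K) = 9/7 + s/K (c(s, K) = s/K + 9*(⅐) = s/K + 9/7 = 9/7 + s/K)
G(A, M) = M² + 309*A (G(A, M) = (308*A + M²) + A = (M² + 308*A) + A = M² + 309*A)
1/G(W(16, 14), c(12, 16)) = 1/((9/7 + 12/16)² + 309*(16 + 14)) = 1/((9/7 + 12*(1/16))² + 309*30) = 1/((9/7 + ¾)² + 9270) = 1/((57/28)² + 9270) = 1/(3249/784 + 9270) = 1/(7270929/784) = 784/7270929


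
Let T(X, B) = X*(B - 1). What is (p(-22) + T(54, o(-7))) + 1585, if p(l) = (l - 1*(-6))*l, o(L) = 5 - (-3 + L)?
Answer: 2693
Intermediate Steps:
o(L) = 8 - L (o(L) = 5 + (3 - L) = 8 - L)
T(X, B) = X*(-1 + B)
p(l) = l*(6 + l) (p(l) = (l + 6)*l = (6 + l)*l = l*(6 + l))
(p(-22) + T(54, o(-7))) + 1585 = (-22*(6 - 22) + 54*(-1 + (8 - 1*(-7)))) + 1585 = (-22*(-16) + 54*(-1 + (8 + 7))) + 1585 = (352 + 54*(-1 + 15)) + 1585 = (352 + 54*14) + 1585 = (352 + 756) + 1585 = 1108 + 1585 = 2693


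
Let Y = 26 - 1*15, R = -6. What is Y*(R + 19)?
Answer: 143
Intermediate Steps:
Y = 11 (Y = 26 - 15 = 11)
Y*(R + 19) = 11*(-6 + 19) = 11*13 = 143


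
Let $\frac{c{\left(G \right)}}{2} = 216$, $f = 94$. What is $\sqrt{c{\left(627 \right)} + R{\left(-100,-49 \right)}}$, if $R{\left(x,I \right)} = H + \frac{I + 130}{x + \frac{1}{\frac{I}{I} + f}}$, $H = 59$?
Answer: $\frac{\sqrt{44230326686}}{9499} \approx 22.14$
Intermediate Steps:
$c{\left(G \right)} = 432$ ($c{\left(G \right)} = 2 \cdot 216 = 432$)
$R{\left(x,I \right)} = 59 + \frac{130 + I}{\frac{1}{95} + x}$ ($R{\left(x,I \right)} = 59 + \frac{I + 130}{x + \frac{1}{\frac{I}{I} + 94}} = 59 + \frac{130 + I}{x + \frac{1}{1 + 94}} = 59 + \frac{130 + I}{x + \frac{1}{95}} = 59 + \frac{130 + I}{\frac{1}{95} + x}$)
$\sqrt{c{\left(627 \right)} + R{\left(-100,-49 \right)}} = \sqrt{432 + \frac{12409 + 95 \left(-49\right) + 5605 \left(-100\right)}{1 + 95 \left(-100\right)}} = \sqrt{432 + \frac{12409 - 4655 - 560500}{1 - 9500}} = \sqrt{432 + \frac{1}{-9499} \left(-552746\right)} = \sqrt{432 - - \frac{552746}{9499}} = \sqrt{432 + \frac{552746}{9499}} = \sqrt{\frac{4656314}{9499}} = \frac{\sqrt{44230326686}}{9499}$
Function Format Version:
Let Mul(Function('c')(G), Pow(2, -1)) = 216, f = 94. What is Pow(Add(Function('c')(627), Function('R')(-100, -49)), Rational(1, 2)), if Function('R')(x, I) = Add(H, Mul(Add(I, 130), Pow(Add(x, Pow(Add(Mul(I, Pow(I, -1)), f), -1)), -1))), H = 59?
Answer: Mul(Rational(1, 9499), Pow(44230326686, Rational(1, 2))) ≈ 22.140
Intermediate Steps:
Function('c')(G) = 432 (Function('c')(G) = Mul(2, 216) = 432)
Function('R')(x, I) = Add(59, Mul(Pow(Add(Rational(1, 95), x), -1), Add(130, I))) (Function('R')(x, I) = Add(59, Mul(Add(I, 130), Pow(Add(x, Pow(Add(Mul(I, Pow(I, -1)), 94), -1)), -1))) = Add(59, Mul(Add(130, I), Pow(Add(x, Pow(Add(1, 94), -1)), -1))) = Add(59, Mul(Add(130, I), Pow(Add(x, Pow(95, -1)), -1))) = Add(59, Mul(Add(130, I), Pow(Add(x, Rational(1, 95)), -1))) = Add(59, Mul(Add(130, I), Pow(Add(Rational(1, 95), x), -1))) = Add(59, Mul(Pow(Add(Rational(1, 95), x), -1), Add(130, I))))
Pow(Add(Function('c')(627), Function('R')(-100, -49)), Rational(1, 2)) = Pow(Add(432, Mul(Pow(Add(1, Mul(95, -100)), -1), Add(12409, Mul(95, -49), Mul(5605, -100)))), Rational(1, 2)) = Pow(Add(432, Mul(Pow(Add(1, -9500), -1), Add(12409, -4655, -560500))), Rational(1, 2)) = Pow(Add(432, Mul(Pow(-9499, -1), -552746)), Rational(1, 2)) = Pow(Add(432, Mul(Rational(-1, 9499), -552746)), Rational(1, 2)) = Pow(Add(432, Rational(552746, 9499)), Rational(1, 2)) = Pow(Rational(4656314, 9499), Rational(1, 2)) = Mul(Rational(1, 9499), Pow(44230326686, Rational(1, 2)))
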